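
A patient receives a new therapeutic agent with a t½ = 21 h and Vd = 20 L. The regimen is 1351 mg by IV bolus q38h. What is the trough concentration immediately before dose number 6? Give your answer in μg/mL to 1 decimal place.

f = (1/2)^(τ/t½) = (1/2)^(38/21) ≈ 0.2853.
C₀ = D/Vd = 1351/20 ≈ 67.550 μg/mL.
Before the 6th dose, 5 doses have been given. Superposition: Cmin = C₀·(f + f² + … + f^5).
≈ 67.550 × (0.2853 + 0.0814 + 0.0232 + 0.0066 + 0.0019) ≈ 67.550 × 0.3984 ≈ 26.912 μg/mL.

26.9 μg/mL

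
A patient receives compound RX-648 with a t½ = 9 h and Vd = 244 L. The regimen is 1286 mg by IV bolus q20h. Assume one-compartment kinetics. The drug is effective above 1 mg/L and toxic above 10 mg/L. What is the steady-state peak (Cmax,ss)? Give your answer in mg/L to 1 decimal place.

6.7 mg/L

Over one 20-h interval, 20/9 ≈ 2.2222 half-lives elapse, leaving f ≈ 0.2143 of each dose.
Accumulation ratio R = 1/(1 − f) ≈ 1/0.7857 ≈ 1.2728.
Each bolus raises the concentration by D/Vd = 1286/244 ≈ 5.270 mg/L.
Steady-state peak Cmax,ss = C₀·R ≈ 5.270 × 1.2728 ≈ 6.708 mg/L.
Peak 6.7 mg/L vs MTC 10 mg/L: below toxic threshold.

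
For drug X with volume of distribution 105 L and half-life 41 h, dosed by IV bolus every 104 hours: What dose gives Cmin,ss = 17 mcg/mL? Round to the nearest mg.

τ/t½ = 104/41 ≈ 2.5366, so f = (1/2)^(104/41) ≈ 0.172350.
Cmin,ss = (D/Vd)·f/(1−f), so D = Cmin,ss·Vd·(1−f)/f.
D = 17 × 105 × (1−f)/f ≈ 17 × 105 × 4.80215 ≈ 8571.84 mg.

8572 mg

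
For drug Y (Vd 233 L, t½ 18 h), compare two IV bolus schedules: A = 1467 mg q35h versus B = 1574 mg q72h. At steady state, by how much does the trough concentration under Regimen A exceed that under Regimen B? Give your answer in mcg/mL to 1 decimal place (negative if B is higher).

1.8 mcg/mL

Regimen A: f = (1/2)^(35/18) ≈ 0.2598; Cmin,ss = (1467/233)·f/(1−f) ≈ 2.210 mcg/mL.
Regimen B: f = (1/2)^(72/18) ≈ 0.0625; Cmin,ss = (1574/233)·f/(1−f) ≈ 0.450 mcg/mL.
Difference ≈ 2.210 − 0.450 ≈ 1.760 mcg/mL.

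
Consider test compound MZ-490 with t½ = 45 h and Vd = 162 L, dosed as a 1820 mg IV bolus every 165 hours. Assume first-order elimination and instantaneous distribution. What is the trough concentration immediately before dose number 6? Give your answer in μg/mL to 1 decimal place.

f = (1/2)^(τ/t½) = (1/2)^(165/45) ≈ 0.0787.
C₀ = D/Vd = 1820/162 ≈ 11.235 μg/mL.
Before the 6th dose, 5 doses have been given. Superposition: Cmin = C₀·(f + f² + … + f^5).
≈ 11.235 × (0.0787 + 0.0062 + 0.0005 + 0.0000 + 0.0000) ≈ 11.235 × 0.0854 ≈ 0.959 μg/mL.

1.0 μg/mL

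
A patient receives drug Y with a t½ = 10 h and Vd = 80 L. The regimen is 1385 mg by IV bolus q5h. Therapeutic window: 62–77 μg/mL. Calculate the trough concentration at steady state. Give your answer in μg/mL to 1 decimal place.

k = ln2/t½ = ln2/10 ≈ 0.069315 h⁻¹; fraction remaining f = e^(−kτ) = e^(−0.069315×5) ≈ 0.7071.
Single-dose peak C₀ = D/Vd = 1385/80 ≈ 17.312 μg/mL.
Steady-state trough Cmin,ss = C₀·f/(1−f) ≈ 17.312 × 0.7071/0.2929 ≈ 41.793 μg/mL.
Trough 41.8 μg/mL vs MEC 62 μg/mL: subtherapeutic.

41.8 μg/mL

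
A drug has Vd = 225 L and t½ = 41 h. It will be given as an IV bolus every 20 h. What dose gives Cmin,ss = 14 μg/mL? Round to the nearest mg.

1267 mg

τ/t½ = 20/41 ≈ 0.4878, so f = (1/2)^(20/41) ≈ 0.713109.
Cmin,ss = (D/Vd)·f/(1−f), so D = Cmin,ss·Vd·(1−f)/f.
D = 14 × 225 × (1−f)/f ≈ 14 × 225 × 0.40231 ≈ 1267.28 mg.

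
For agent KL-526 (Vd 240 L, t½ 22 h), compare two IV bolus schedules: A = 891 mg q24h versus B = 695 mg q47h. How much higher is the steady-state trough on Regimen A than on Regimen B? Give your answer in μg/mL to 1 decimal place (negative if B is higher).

2.4 μg/mL

Regimen A: f = (1/2)^(24/22) ≈ 0.4695; Cmin,ss = (891/240)·f/(1−f) ≈ 3.286 μg/mL.
Regimen B: f = (1/2)^(47/22) ≈ 0.2275; Cmin,ss = (695/240)·f/(1−f) ≈ 0.853 μg/mL.
Difference ≈ 3.286 − 0.853 ≈ 2.433 μg/mL.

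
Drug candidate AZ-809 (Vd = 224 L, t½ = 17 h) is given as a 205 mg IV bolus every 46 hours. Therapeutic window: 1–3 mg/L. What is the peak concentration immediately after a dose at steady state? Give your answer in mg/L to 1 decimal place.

1.1 mg/L

τ/t½ = 46/17 ≈ 2.7059, so fraction remaining f = (1/2)^(46/17) ≈ 0.1533.
At steady state, accumulation factor R = 1/(1 − e^(−kτ)) ≈ 1.1811.
Each bolus raises the concentration by D/Vd = 205/224 ≈ 0.915 mg/L.
Steady-state peak Cmax,ss = C₀·R ≈ 0.915 × 1.1811 ≈ 1.081 mg/L.
Peak 1.1 mg/L vs MTC 3 mg/L: below toxic threshold.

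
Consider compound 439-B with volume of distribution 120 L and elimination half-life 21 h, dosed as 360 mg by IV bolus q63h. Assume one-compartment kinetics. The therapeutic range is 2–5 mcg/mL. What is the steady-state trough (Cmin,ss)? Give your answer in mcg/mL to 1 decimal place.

0.4 mcg/mL

The dosing interval is 3 half-lives, so f = 2^(−3) = 0.125.
Accumulation ratio R = 1/(1 − f) = 1/0.875 = 8/7.
Single-dose peak C₀ = D/Vd = 360/120 = 3 mcg/mL.
Steady-state peak Cmax,ss = C₀·R = 3 × 8/7 ≈ 3.429 mcg/mL.
Steady-state trough Cmin,ss = Cmax,ss·f ≈ 3.429 × 0.125 ≈ 0.429 mcg/mL.
Trough 0.4 mcg/mL vs MEC 2 mcg/mL: subtherapeutic.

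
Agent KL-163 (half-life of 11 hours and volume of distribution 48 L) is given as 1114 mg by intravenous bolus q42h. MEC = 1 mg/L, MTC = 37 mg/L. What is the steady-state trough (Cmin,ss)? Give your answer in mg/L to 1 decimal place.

1.8 mg/L

k = ln2/t½ = ln2/11 ≈ 0.063013 h⁻¹; fraction remaining f = e^(−kτ) = e^(−0.063013×42) ≈ 0.0709.
Each bolus raises the concentration by D/Vd = 1114/48 ≈ 23.208 mg/L.
Steady-state trough Cmin,ss = C₀·f/(1−f) ≈ 23.208 × 0.0709/0.9291 ≈ 1.771 mg/L.
Trough 1.8 mg/L vs MEC 1 mg/L: adequate.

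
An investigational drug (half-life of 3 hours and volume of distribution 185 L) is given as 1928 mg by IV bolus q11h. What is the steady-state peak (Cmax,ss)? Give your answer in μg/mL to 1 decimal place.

k = ln2/t½ = ln2/3 ≈ 0.231049 h⁻¹; fraction remaining f = e^(−kτ) = e^(−0.231049×11) ≈ 0.0787.
At steady state, accumulation factor R = 1/(1 − e^(−kτ)) ≈ 1.0854.
Single-dose peak C₀ = D/Vd = 1928/185 ≈ 10.422 μg/mL.
Steady-state peak Cmax,ss = C₀·R ≈ 10.422 × 1.0854 ≈ 11.312 μg/mL.

11.3 μg/mL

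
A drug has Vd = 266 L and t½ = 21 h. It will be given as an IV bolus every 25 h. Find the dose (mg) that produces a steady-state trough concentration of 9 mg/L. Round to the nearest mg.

τ/t½ = 25/21 ≈ 1.1905, so f = (1/2)^(25/21) ≈ 0.438158.
Cmin,ss = (D/Vd)·f/(1−f), so D = Cmin,ss·Vd·(1−f)/f.
D = 9 × 266 × (1−f)/f ≈ 9 × 266 × 1.28228 ≈ 3069.78 mg.

3070 mg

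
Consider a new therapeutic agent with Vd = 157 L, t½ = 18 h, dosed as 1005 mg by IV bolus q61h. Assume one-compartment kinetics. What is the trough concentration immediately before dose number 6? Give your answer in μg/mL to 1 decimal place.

f = (1/2)^(τ/t½) = (1/2)^(61/18) ≈ 0.0955.
C₀ = D/Vd = 1005/157 ≈ 6.401 μg/mL.
Before the 6th dose, 5 doses have been given. Superposition: Cmin = C₀·(f + f² + … + f^5).
≈ 6.401 × (0.0955 + 0.0091 + 0.0009 + 0.0001 + 0.0000) ≈ 6.401 × 0.1056 ≈ 0.676 μg/mL.

0.7 μg/mL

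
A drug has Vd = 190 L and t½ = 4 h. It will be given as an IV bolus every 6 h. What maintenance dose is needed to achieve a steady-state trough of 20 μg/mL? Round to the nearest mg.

6948 mg

τ/t½ = 6/4 ≈ 1.5, so f = (1/2)^(6/4) ≈ 0.353553.
Cmin,ss = (D/Vd)·f/(1−f), so D = Cmin,ss·Vd·(1−f)/f.
D = 20 × 190 × (1−f)/f ≈ 20 × 190 × 1.82843 ≈ 6948.03 mg.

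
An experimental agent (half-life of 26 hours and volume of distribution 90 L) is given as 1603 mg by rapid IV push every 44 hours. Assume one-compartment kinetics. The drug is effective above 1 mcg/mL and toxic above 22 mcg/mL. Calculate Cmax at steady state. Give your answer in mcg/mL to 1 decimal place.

Over one 44-h interval, 44/26 ≈ 1.6923 half-lives elapse, leaving f ≈ 0.3094 of each dose.
At steady state, accumulation factor R = 1/(1 − e^(−kτ)) ≈ 1.4480.
Single-dose peak C₀ = D/Vd = 1603/90 ≈ 17.811 mcg/mL.
Cmax,ss = C₀/(1 − f) ≈ 17.811/0.6906 ≈ 25.791 mcg/mL.
Peak 25.8 mcg/mL vs MTC 22 mcg/mL: exceeds toxic threshold.

25.8 mcg/mL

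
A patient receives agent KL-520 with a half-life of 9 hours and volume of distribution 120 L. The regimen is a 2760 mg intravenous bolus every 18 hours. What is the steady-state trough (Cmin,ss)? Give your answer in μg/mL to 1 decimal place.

The dosing interval is 2 half-lives, so f = 2^(−2) = 0.25.
At steady state, R = 1/(1 − 0.25) = 4/3.
Single-dose peak C₀ = D/Vd = 2760/120 = 23 μg/mL.
Steady-state peak Cmax,ss = C₀·R = 23 × 4/3 ≈ 30.667 μg/mL.
Steady-state trough Cmin,ss = Cmax,ss·f ≈ 30.667 × 0.25 ≈ 7.667 μg/mL.

7.7 μg/mL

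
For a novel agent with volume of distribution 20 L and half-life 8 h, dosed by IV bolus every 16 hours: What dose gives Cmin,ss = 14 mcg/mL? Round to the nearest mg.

840 mg

τ/t½ = 16/8 ≈ 2, so f = (1/2)^(16/8) ≈ 0.250000.
Cmin,ss = (D/Vd)·f/(1−f), so D = Cmin,ss·Vd·(1−f)/f.
D = 14 × 20 × (1−f)/f ≈ 14 × 20 × 3.00000 ≈ 840.00 mg.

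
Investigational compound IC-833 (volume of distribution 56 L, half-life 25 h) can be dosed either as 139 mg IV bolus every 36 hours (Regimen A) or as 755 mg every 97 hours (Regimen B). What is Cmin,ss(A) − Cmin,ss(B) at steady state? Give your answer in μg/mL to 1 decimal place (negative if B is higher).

0.5 μg/mL

Regimen A: f = (1/2)^(36/25) ≈ 0.3686; Cmin,ss = (139/56)·f/(1−f) ≈ 1.449 μg/mL.
Regimen B: f = (1/2)^(97/25) ≈ 0.0679; Cmin,ss = (755/56)·f/(1−f) ≈ 0.982 μg/mL.
Difference ≈ 1.449 − 0.982 ≈ 0.467 μg/mL.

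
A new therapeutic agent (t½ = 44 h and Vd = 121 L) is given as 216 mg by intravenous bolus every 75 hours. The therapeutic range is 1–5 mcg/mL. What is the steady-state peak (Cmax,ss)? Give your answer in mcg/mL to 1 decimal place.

2.6 mcg/mL

τ/t½ = 75/44 ≈ 1.7045, so fraction remaining f = (1/2)^(75/44) ≈ 0.3068.
At steady state, accumulation factor R = 1/(1 − e^(−kτ)) ≈ 1.4426.
Each bolus raises the concentration by D/Vd = 216/121 ≈ 1.785 mcg/mL.
Cmax,ss = C₀/(1 − f) ≈ 1.785/0.6932 ≈ 2.575 mcg/mL.
Peak 2.6 mcg/mL vs MTC 5 mcg/mL: below toxic threshold.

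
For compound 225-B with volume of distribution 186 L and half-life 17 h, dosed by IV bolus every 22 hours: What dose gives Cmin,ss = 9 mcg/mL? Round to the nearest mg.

2431 mg

τ/t½ = 22/17 ≈ 1.2941, so f = (1/2)^(22/17) ≈ 0.407785.
Cmin,ss = (D/Vd)·f/(1−f), so D = Cmin,ss·Vd·(1−f)/f.
D = 9 × 186 × (1−f)/f ≈ 9 × 186 × 1.45227 ≈ 2431.10 mg.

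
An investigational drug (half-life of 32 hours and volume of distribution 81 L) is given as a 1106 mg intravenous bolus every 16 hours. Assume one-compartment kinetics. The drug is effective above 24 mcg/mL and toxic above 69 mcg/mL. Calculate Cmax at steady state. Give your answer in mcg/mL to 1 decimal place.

46.6 mcg/mL

Over one 16-h interval, 16/32 ≈ 0.5 half-lives elapse, leaving f ≈ 0.7071 of each dose.
At steady state, accumulation factor R = 1/(1 − e^(−kτ)) ≈ 3.4141.
Single-dose peak C₀ = D/Vd = 1106/81 ≈ 13.654 mcg/mL.
Steady-state peak Cmax,ss = C₀·R ≈ 13.654 × 3.4141 ≈ 46.616 mcg/mL.
Peak 46.6 mcg/mL vs MTC 69 mcg/mL: below toxic threshold.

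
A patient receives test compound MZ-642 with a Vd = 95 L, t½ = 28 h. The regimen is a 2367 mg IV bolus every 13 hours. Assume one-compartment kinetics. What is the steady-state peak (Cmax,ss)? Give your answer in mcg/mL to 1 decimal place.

Over one 13-h interval, 13/28 ≈ 0.46429 half-lives elapse, leaving f ≈ 0.7248 of each dose.
At steady state, accumulation factor R = 1/(1 − e^(−kτ)) ≈ 3.6337.
Each bolus raises the concentration by D/Vd = 2367/95 ≈ 24.916 mcg/mL.
Steady-state peak Cmax,ss = C₀·R ≈ 24.916 × 3.6337 ≈ 90.537 mcg/mL.

90.5 mcg/mL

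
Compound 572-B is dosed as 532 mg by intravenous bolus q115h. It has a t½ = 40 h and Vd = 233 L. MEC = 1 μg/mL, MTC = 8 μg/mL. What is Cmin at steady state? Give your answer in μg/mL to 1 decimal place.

0.4 μg/mL

k = ln2/t½ = ln2/40 ≈ 0.017329 h⁻¹; fraction remaining f = e^(−kτ) = e^(−0.017329×115) ≈ 0.1363.
Accumulation ratio R = 1/(1 − f) ≈ 1/0.8637 ≈ 1.1578.
Single-dose peak C₀ = D/Vd = 532/233 ≈ 2.283 μg/mL.
Cmax,ss = C₀/(1 − f) ≈ 2.283/0.8637 ≈ 2.643 μg/mL.
Steady-state trough Cmin,ss = Cmax,ss·f ≈ 2.643 × 0.1363 ≈ 0.360 μg/mL.
Trough 0.4 μg/mL vs MEC 1 μg/mL: subtherapeutic.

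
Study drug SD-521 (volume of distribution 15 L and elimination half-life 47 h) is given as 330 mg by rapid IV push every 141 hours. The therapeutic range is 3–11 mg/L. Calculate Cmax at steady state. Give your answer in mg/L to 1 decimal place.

25.1 mg/L

τ = 141 h = 3 half-lives, so f = (1/2)^3 = 0.125.
Accumulation ratio R = 1/(1 − f) = 1/0.875 = 8/7.
Single-dose peak C₀ = D/Vd = 330/15 = 22 mg/L.
Steady-state peak Cmax,ss = C₀·R = 22 × 8/7 ≈ 25.143 mg/L.
Peak 25.1 mg/L vs MTC 11 mg/L: exceeds toxic threshold.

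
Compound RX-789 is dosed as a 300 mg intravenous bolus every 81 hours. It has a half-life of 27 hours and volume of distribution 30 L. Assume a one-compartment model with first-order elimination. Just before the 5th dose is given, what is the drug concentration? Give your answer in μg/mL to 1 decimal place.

f = (1/2)^(τ/t½) = (1/2)^(81/27) ≈ 0.1250.
C₀ = D/Vd = 300/30 ≈ 10.000 μg/mL.
Before the 5th dose, 4 doses have been given. Superposition: Cmin = C₀·(f + f² + … + f^4).
≈ 10.000 × (0.1250 + 0.0156 + 0.0020 + 0.0002) ≈ 10.000 × 0.1428 ≈ 1.428 μg/mL.

1.4 μg/mL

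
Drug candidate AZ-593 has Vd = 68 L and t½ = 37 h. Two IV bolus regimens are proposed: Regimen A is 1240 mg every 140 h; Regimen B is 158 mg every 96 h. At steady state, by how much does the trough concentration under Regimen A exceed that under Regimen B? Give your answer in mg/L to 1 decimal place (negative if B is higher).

Regimen A: f = (1/2)^(140/37) ≈ 0.0726; Cmin,ss = (1240/68)·f/(1−f) ≈ 1.428 mg/L.
Regimen B: f = (1/2)^(96/37) ≈ 0.1656; Cmin,ss = (158/68)·f/(1−f) ≈ 0.461 mg/L.
Difference ≈ 1.428 − 0.461 ≈ 0.967 mg/L.

1.0 mg/L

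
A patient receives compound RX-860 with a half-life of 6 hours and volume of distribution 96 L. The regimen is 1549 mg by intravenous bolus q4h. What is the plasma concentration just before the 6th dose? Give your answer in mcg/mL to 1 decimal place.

f = (1/2)^(τ/t½) = (1/2)^(4/6) ≈ 0.6300.
C₀ = D/Vd = 1549/96 ≈ 16.135 mcg/mL.
Before the 6th dose, 5 doses have been given. Superposition: Cmin = C₀·(f + f² + … + f^5).
≈ 16.135 × (0.6300 + 0.3969 + 0.2500 + 0.1575 + 0.0992) ≈ 16.135 × 1.5336 ≈ 24.745 mcg/mL.

24.7 mcg/mL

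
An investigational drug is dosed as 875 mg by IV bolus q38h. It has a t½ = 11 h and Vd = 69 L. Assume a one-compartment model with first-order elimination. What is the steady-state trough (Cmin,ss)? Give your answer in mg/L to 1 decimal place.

τ/t½ = 38/11 ≈ 3.4545, so fraction remaining f = (1/2)^(38/11) ≈ 0.0912.
At steady state, accumulation factor R = 1/(1 − e^(−kτ)) ≈ 1.1004.
Each bolus raises the concentration by D/Vd = 875/69 ≈ 12.681 mg/L.
Cmax,ss = C₀/(1 − f) ≈ 12.681/0.9088 ≈ 13.954 mg/L.
One interval later, Cmin,ss = Cmax,ss·e^(−kτ) ≈ 13.954 × 0.0912 ≈ 1.273 mg/L.

1.3 mg/L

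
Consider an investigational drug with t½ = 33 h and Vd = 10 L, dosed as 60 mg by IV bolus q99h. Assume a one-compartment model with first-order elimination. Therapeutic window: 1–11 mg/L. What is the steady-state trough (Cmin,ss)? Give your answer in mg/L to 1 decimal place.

0.9 mg/L

The dosing interval is 3 half-lives, so f = 2^(−3) = 0.125.
At steady state, R = 1/(1 − 0.125) = 8/7.
Single-dose peak C₀ = D/Vd = 60/10 = 6 mg/L.
Steady-state peak Cmax,ss = C₀·R = 6 × 8/7 ≈ 6.857 mg/L.
Steady-state trough Cmin,ss = Cmax,ss·f ≈ 6.857 × 0.125 ≈ 0.857 mg/L.
Trough 0.9 mg/L vs MEC 1 mg/L: subtherapeutic.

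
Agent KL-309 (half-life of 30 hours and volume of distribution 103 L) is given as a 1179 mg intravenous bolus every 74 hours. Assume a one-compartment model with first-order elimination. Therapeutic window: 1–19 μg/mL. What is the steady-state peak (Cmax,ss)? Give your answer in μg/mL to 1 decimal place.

τ/t½ = 74/30 ≈ 2.4667, so fraction remaining f = (1/2)^(74/30) ≈ 0.1809.
Accumulation ratio R = 1/(1 − f) ≈ 1/0.8191 ≈ 1.2209.
Each bolus raises the concentration by D/Vd = 1179/103 ≈ 11.447 μg/mL.
Steady-state peak Cmax,ss = C₀·R ≈ 11.447 × 1.2209 ≈ 13.976 μg/mL.
Peak 14.0 μg/mL vs MTC 19 μg/mL: below toxic threshold.

14.0 μg/mL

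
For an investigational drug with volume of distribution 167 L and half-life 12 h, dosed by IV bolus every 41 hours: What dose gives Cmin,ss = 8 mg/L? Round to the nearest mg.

τ/t½ = 41/12 ≈ 3.4167, so f = (1/2)^(41/12) ≈ 0.093644.
Cmin,ss = (D/Vd)·f/(1−f), so D = Cmin,ss·Vd·(1−f)/f.
D = 8 × 167 × (1−f)/f ≈ 8 × 167 × 9.67874 ≈ 12930.80 mg.

12931 mg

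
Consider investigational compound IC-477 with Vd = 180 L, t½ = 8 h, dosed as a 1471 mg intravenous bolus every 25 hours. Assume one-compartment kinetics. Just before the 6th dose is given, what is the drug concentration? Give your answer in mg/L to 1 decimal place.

f = (1/2)^(τ/t½) = (1/2)^(25/8) ≈ 0.1146.
C₀ = D/Vd = 1471/180 ≈ 8.172 mg/L.
Before the 6th dose, 5 doses have been given. Superposition: Cmin = C₀·(f + f² + … + f^5).
≈ 8.172 × (0.1146 + 0.0131 + 0.0015 + 0.0002 + 0.0000) ≈ 8.172 × 0.1294 ≈ 1.057 mg/L.

1.1 mg/L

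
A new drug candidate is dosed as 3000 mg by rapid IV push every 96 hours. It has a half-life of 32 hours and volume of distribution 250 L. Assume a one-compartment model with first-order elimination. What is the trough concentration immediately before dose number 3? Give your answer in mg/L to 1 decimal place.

f = (1/2)^(τ/t½) = (1/2)^(96/32) ≈ 0.1250.
C₀ = D/Vd = 3000/250 ≈ 12.000 mg/L.
Before the 3rd dose, 2 doses have been given. Superposition: Cmin = C₀·(f + f²).
≈ 12.000 × (0.1250 + 0.0156) ≈ 12.000 × 0.1406 ≈ 1.687 mg/L.

1.7 mg/L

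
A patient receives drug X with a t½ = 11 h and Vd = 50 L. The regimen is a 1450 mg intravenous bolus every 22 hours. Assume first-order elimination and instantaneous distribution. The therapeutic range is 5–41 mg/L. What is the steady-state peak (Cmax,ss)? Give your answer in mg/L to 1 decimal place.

The dosing interval is 2 half-lives, so f = 2^(−2) = 0.25.
At steady state, R = 1/(1 − 0.25) = 4/3.
Single-dose peak C₀ = D/Vd = 1450/50 = 29 mg/L.
Steady-state peak Cmax,ss = C₀·R = 29 × 4/3 ≈ 38.667 mg/L.
Peak 38.7 mg/L vs MTC 41 mg/L: below toxic threshold.

38.7 mg/L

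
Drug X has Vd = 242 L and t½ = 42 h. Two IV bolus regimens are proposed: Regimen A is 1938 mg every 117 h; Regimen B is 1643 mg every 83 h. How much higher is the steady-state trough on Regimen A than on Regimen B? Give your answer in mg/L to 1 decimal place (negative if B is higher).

-1.0 mg/L

Regimen A: f = (1/2)^(117/42) ≈ 0.1450; Cmin,ss = (1938/242)·f/(1−f) ≈ 1.358 mg/L.
Regimen B: f = (1/2)^(83/42) ≈ 0.2542; Cmin,ss = (1643/242)·f/(1−f) ≈ 2.314 mg/L.
Difference ≈ 1.358 − 2.314 ≈ -0.956 mg/L.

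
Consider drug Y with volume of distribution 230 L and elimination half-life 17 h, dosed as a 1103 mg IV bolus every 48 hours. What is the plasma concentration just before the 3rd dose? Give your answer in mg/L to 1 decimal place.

f = (1/2)^(τ/t½) = (1/2)^(48/17) ≈ 0.1413.
C₀ = D/Vd = 1103/230 ≈ 4.796 mg/L.
Before the 3rd dose, 2 doses have been given. Superposition: Cmin = C₀·(f + f²).
≈ 4.796 × (0.1413 + 0.0200) ≈ 4.796 × 0.1613 ≈ 0.774 mg/L.

0.8 mg/L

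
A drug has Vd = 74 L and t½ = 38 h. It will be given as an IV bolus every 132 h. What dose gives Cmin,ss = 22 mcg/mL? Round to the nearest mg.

16458 mg

τ/t½ = 132/38 ≈ 3.4737, so f = (1/2)^(132/38) ≈ 0.090015.
Cmin,ss = (D/Vd)·f/(1−f), so D = Cmin,ss·Vd·(1−f)/f.
D = 22 × 74 × (1−f)/f ≈ 22 × 74 × 10.10926 ≈ 16457.88 mg.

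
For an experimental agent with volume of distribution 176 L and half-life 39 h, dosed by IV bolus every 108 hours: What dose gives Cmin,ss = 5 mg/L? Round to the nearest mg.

τ/t½ = 108/39 ≈ 2.7692, so f = (1/2)^(108/39) ≈ 0.146683.
Cmin,ss = (D/Vd)·f/(1−f), so D = Cmin,ss·Vd·(1−f)/f.
D = 5 × 176 × (1−f)/f ≈ 5 × 176 × 5.81742 ≈ 5119.33 mg.

5119 mg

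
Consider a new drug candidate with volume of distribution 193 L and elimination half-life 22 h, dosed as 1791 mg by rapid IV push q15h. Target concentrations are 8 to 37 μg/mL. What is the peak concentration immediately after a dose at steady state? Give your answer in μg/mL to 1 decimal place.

k = ln2/t½ = ln2/22 ≈ 0.031507 h⁻¹; fraction remaining f = e^(−kτ) = e^(−0.031507×15) ≈ 0.6234.
At steady state, accumulation factor R = 1/(1 − e^(−kτ)) ≈ 2.6553.
Each bolus raises the concentration by D/Vd = 1791/193 ≈ 9.280 μg/mL.
Steady-state peak Cmax,ss = C₀·R ≈ 9.280 × 2.6553 ≈ 24.641 μg/mL.
Peak 24.6 μg/mL vs MTC 37 μg/mL: below toxic threshold.

24.6 μg/mL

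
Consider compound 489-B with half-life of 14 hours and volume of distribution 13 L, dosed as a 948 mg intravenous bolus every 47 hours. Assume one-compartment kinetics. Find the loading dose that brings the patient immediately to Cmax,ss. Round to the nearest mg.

1051 mg

f = (1/2)^(47/14) ≈ 0.097589; accumulation ratio R = 1/(1−f) ≈ 1.10814.
Loading dose to hit Cmax,ss on first dose: D_load = D_maint·R ≈ 948 × 1.10814 ≈ 1050.52 mg.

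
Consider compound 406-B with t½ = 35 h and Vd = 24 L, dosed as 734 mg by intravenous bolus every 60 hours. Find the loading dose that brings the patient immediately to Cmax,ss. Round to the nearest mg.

1056 mg

f = (1/2)^(60/35) ≈ 0.304753; accumulation ratio R = 1/(1−f) ≈ 1.43834.
Loading dose to hit Cmax,ss on first dose: D_load = D_maint·R ≈ 734 × 1.43834 ≈ 1055.74 mg.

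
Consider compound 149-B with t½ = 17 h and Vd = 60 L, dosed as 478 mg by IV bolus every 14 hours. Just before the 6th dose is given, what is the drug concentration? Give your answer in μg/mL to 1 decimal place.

f = (1/2)^(τ/t½) = (1/2)^(14/17) ≈ 0.5651.
C₀ = D/Vd = 478/60 ≈ 7.967 μg/mL.
Before the 6th dose, 5 doses have been given. Superposition: Cmin = C₀·(f + f² + … + f^5).
≈ 7.967 × (0.5651 + 0.3193 + 0.1805 + 0.1020 + 0.0576) ≈ 7.967 × 1.2245 ≈ 9.756 μg/mL.

9.8 μg/mL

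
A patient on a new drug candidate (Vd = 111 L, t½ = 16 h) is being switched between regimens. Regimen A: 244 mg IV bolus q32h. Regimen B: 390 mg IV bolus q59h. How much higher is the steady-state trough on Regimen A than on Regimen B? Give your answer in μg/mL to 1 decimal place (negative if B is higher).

0.4 μg/mL

Regimen A: f = (1/2)^(32/16) ≈ 0.2500; Cmin,ss = (244/111)·f/(1−f) ≈ 0.733 μg/mL.
Regimen B: f = (1/2)^(59/16) ≈ 0.0776; Cmin,ss = (390/111)·f/(1−f) ≈ 0.296 μg/mL.
Difference ≈ 0.733 − 0.296 ≈ 0.437 μg/mL.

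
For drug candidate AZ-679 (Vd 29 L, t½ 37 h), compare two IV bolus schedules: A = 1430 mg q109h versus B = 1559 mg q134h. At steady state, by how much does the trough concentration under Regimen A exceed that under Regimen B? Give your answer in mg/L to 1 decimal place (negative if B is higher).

Regimen A: f = (1/2)^(109/37) ≈ 0.1298; Cmin,ss = (1430/29)·f/(1−f) ≈ 7.355 mg/L.
Regimen B: f = (1/2)^(134/37) ≈ 0.0812; Cmin,ss = (1559/29)·f/(1−f) ≈ 4.751 mg/L.
Difference ≈ 7.355 − 4.751 ≈ 2.604 mg/L.

2.6 mg/L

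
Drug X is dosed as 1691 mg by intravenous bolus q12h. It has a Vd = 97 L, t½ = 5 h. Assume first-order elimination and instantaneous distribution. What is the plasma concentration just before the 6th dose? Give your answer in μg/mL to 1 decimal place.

4.1 μg/mL

f = (1/2)^(τ/t½) = (1/2)^(12/5) ≈ 0.1895.
C₀ = D/Vd = 1691/97 ≈ 17.433 μg/mL.
Before the 6th dose, 5 doses have been given. Superposition: Cmin = C₀·(f + f² + … + f^5).
≈ 17.433 × (0.1895 + 0.0359 + 0.0068 + 0.0013 + 0.0002) ≈ 17.433 × 0.2337 ≈ 4.074 μg/mL.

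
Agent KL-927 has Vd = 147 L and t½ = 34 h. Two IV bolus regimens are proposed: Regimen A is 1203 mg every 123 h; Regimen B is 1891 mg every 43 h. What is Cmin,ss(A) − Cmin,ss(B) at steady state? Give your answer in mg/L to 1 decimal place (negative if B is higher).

-8.4 mg/L

Regimen A: f = (1/2)^(123/34) ≈ 0.0815; Cmin,ss = (1203/147)·f/(1−f) ≈ 0.726 mg/L.
Regimen B: f = (1/2)^(43/34) ≈ 0.4162; Cmin,ss = (1891/147)·f/(1−f) ≈ 9.171 mg/L.
Difference ≈ 0.726 − 9.171 ≈ -8.445 mg/L.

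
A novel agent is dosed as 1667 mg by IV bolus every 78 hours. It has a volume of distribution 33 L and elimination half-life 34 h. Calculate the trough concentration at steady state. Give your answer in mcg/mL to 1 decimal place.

12.9 mcg/mL

τ/t½ = 78/34 ≈ 2.2941, so fraction remaining f = (1/2)^(78/34) ≈ 0.2039.
Accumulation ratio R = 1/(1 − f) ≈ 1/0.7961 ≈ 1.2561.
Single-dose peak C₀ = D/Vd = 1667/33 ≈ 50.515 mcg/mL.
Steady-state peak Cmax,ss = C₀·R ≈ 50.515 × 1.2561 ≈ 63.452 mcg/mL.
Steady-state trough Cmin,ss = Cmax,ss·f ≈ 63.452 × 0.2039 ≈ 12.938 mcg/mL.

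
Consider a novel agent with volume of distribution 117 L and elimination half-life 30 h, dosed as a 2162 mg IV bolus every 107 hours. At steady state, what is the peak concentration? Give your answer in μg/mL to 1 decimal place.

Over one 107-h interval, 107/30 ≈ 3.5667 half-lives elapse, leaving f ≈ 0.0844 of each dose.
Accumulation ratio R = 1/(1 − f) ≈ 1/0.9156 ≈ 1.0922.
Each bolus raises the concentration by D/Vd = 2162/117 ≈ 18.479 μg/mL.
Steady-state peak Cmax,ss = C₀·R ≈ 18.479 × 1.0922 ≈ 20.183 μg/mL.

20.2 μg/mL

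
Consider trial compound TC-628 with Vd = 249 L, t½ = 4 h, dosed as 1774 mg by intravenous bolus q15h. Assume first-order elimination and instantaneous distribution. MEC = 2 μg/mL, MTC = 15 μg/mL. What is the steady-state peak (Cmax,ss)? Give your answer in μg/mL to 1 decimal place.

τ/t½ = 15/4 ≈ 3.75, so fraction remaining f = (1/2)^(15/4) ≈ 0.0743.
At steady state, accumulation factor R = 1/(1 − e^(−kτ)) ≈ 1.0803.
Single-dose peak C₀ = D/Vd = 1774/249 ≈ 7.124 μg/mL.
Steady-state peak Cmax,ss = C₀·R ≈ 7.124 × 1.0803 ≈ 7.696 μg/mL.
Peak 7.7 μg/mL vs MTC 15 μg/mL: below toxic threshold.

7.7 μg/mL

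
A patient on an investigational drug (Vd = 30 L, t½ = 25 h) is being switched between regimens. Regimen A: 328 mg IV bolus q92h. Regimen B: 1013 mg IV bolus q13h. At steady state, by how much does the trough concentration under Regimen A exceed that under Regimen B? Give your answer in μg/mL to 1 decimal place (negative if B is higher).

-76.9 μg/mL

Regimen A: f = (1/2)^(92/25) ≈ 0.0780; Cmin,ss = (328/30)·f/(1−f) ≈ 0.925 μg/mL.
Regimen B: f = (1/2)^(13/25) ≈ 0.6974; Cmin,ss = (1013/30)·f/(1−f) ≈ 77.822 μg/mL.
Difference ≈ 0.925 − 77.822 ≈ -76.897 μg/mL.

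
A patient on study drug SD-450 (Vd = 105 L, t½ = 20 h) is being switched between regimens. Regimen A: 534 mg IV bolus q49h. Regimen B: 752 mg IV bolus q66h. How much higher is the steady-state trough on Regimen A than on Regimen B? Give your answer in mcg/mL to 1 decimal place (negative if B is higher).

Regimen A: f = (1/2)^(49/20) ≈ 0.1830; Cmin,ss = (534/105)·f/(1−f) ≈ 1.139 mcg/mL.
Regimen B: f = (1/2)^(66/20) ≈ 0.1015; Cmin,ss = (752/105)·f/(1−f) ≈ 0.809 mcg/mL.
Difference ≈ 1.139 − 0.809 ≈ 0.330 mcg/mL.

0.3 mcg/mL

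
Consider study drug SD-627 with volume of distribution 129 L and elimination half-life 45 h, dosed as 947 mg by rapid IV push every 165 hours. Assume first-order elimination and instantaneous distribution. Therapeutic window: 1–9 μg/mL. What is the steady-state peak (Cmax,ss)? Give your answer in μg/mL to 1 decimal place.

8.0 μg/mL

Over one 165-h interval, 165/45 ≈ 3.6667 half-lives elapse, leaving f ≈ 0.0787 of each dose.
At steady state, accumulation factor R = 1/(1 − e^(−kτ)) ≈ 1.0854.
Single-dose peak C₀ = D/Vd = 947/129 ≈ 7.341 μg/mL.
Cmax,ss = C₀/(1 − f) ≈ 7.341/0.9213 ≈ 7.968 μg/mL.
Peak 8.0 μg/mL vs MTC 9 μg/mL: below toxic threshold.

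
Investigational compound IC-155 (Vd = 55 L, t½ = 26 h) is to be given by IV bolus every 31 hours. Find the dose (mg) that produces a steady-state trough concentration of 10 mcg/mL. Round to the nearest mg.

τ/t½ = 31/26 ≈ 1.1923, so f = (1/2)^(31/26) ≈ 0.437602.
Cmin,ss = (D/Vd)·f/(1−f), so D = Cmin,ss·Vd·(1−f)/f.
D = 10 × 55 × (1−f)/f ≈ 10 × 55 × 1.28518 ≈ 706.85 mg.

707 mg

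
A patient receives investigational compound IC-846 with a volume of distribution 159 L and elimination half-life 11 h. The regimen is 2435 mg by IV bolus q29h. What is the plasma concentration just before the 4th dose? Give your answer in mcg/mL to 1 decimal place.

2.9 mcg/mL

f = (1/2)^(τ/t½) = (1/2)^(29/11) ≈ 0.1608.
C₀ = D/Vd = 2435/159 ≈ 15.314 mcg/mL.
Before the 4th dose, 3 doses have been given. Superposition: Cmin = C₀·(f + f² + … + f^3).
≈ 15.314 × (0.1608 + 0.0259 + 0.0042) ≈ 15.314 × 0.1909 ≈ 2.923 mcg/mL.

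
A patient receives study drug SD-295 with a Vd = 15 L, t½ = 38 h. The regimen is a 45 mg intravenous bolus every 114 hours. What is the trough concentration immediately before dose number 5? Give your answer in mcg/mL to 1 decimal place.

0.4 mcg/mL

f = (1/2)^(τ/t½) = (1/2)^(114/38) ≈ 0.1250.
C₀ = D/Vd = 45/15 ≈ 3.000 mcg/mL.
Before the 5th dose, 4 doses have been given. Superposition: Cmin = C₀·(f + f² + … + f^4).
≈ 3.000 × (0.1250 + 0.0156 + 0.0020 + 0.0002) ≈ 3.000 × 0.1428 ≈ 0.428 mcg/mL.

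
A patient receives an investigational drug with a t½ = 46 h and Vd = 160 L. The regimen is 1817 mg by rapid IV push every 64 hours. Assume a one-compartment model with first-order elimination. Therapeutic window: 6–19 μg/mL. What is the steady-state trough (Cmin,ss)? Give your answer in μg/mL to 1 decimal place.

τ/t½ = 64/46 ≈ 1.3913, so fraction remaining f = (1/2)^(64/46) ≈ 0.3812.
At steady state, accumulation factor R = 1/(1 − e^(−kτ)) ≈ 1.6160.
Single-dose peak C₀ = D/Vd = 1817/160 ≈ 11.356 μg/mL.
Cmax,ss = C₀/(1 − f) ≈ 11.356/0.6188 ≈ 18.352 μg/mL.
Steady-state trough Cmin,ss = Cmax,ss·f ≈ 18.352 × 0.3812 ≈ 6.996 μg/mL.
Trough 7.0 μg/mL vs MEC 6 μg/mL: adequate.

7.0 μg/mL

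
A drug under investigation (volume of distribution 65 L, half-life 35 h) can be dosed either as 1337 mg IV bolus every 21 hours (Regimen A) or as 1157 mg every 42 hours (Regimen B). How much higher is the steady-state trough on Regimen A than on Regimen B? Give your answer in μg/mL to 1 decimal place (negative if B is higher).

Regimen A: f = (1/2)^(21/35) ≈ 0.6598; Cmin,ss = (1337/65)·f/(1−f) ≈ 39.893 μg/mL.
Regimen B: f = (1/2)^(42/35) ≈ 0.4353; Cmin,ss = (1157/65)·f/(1−f) ≈ 13.721 μg/mL.
Difference ≈ 39.893 − 13.721 ≈ 26.172 μg/mL.

26.2 μg/mL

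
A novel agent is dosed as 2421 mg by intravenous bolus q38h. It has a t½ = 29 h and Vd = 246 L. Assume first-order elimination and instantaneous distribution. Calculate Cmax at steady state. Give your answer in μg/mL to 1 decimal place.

k = ln2/t½ = ln2/29 ≈ 0.023902 h⁻¹; fraction remaining f = e^(−kτ) = e^(−0.023902×38) ≈ 0.4032.
Accumulation ratio R = 1/(1 − f) ≈ 1/0.5968 ≈ 1.6756.
Single-dose peak C₀ = D/Vd = 2421/246 ≈ 9.841 μg/mL.
Steady-state peak Cmax,ss = C₀·R ≈ 9.841 × 1.6756 ≈ 16.490 μg/mL.

16.5 μg/mL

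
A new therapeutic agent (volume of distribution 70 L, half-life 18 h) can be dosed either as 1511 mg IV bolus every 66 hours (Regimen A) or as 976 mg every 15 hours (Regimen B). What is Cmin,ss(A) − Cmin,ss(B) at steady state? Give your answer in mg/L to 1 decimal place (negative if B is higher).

Regimen A: f = (1/2)^(66/18) ≈ 0.0787; Cmin,ss = (1511/70)·f/(1−f) ≈ 1.844 mg/L.
Regimen B: f = (1/2)^(15/18) ≈ 0.5612; Cmin,ss = (976/70)·f/(1−f) ≈ 17.832 mg/L.
Difference ≈ 1.844 − 17.832 ≈ -15.988 mg/L.

-16.0 mg/L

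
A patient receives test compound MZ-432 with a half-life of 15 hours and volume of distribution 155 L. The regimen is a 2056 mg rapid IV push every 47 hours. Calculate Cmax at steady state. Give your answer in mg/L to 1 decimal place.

15.0 mg/L

Over one 47-h interval, 47/15 ≈ 3.1333 half-lives elapse, leaving f ≈ 0.1140 of each dose.
Accumulation ratio R = 1/(1 − f) ≈ 1/0.8860 ≈ 1.1287.
Each bolus raises the concentration by D/Vd = 2056/155 ≈ 13.265 mg/L.
Steady-state peak Cmax,ss = C₀·R ≈ 13.265 × 1.1287 ≈ 14.972 mg/L.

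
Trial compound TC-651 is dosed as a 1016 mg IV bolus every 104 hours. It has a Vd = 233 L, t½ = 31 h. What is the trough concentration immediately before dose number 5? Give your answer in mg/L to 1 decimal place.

0.5 mg/L

f = (1/2)^(τ/t½) = (1/2)^(104/31) ≈ 0.0977.
C₀ = D/Vd = 1016/233 ≈ 4.361 mg/L.
Before the 5th dose, 4 doses have been given. Superposition: Cmin = C₀·(f + f² + … + f^4).
≈ 4.361 × (0.0977 + 0.0095 + 0.0009 + 0.0001) ≈ 4.361 × 0.1082 ≈ 0.472 mg/L.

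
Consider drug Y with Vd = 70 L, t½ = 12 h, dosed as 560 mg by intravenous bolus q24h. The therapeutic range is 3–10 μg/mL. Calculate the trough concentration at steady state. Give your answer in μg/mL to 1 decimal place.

2.7 μg/mL

The dosing interval is 2 half-lives, so f = 2^(−2) = 0.25.
Accumulation ratio R = 1/(1 − f) = 1/0.75 = 4/3.
Single-dose peak C₀ = D/Vd = 560/70 = 8 μg/mL.
Steady-state peak Cmax,ss = C₀·R = 8 × 4/3 ≈ 10.667 μg/mL.
Steady-state trough Cmin,ss = Cmax,ss·f ≈ 10.667 × 0.25 ≈ 2.667 μg/mL.
Trough 2.7 μg/mL vs MEC 3 μg/mL: subtherapeutic.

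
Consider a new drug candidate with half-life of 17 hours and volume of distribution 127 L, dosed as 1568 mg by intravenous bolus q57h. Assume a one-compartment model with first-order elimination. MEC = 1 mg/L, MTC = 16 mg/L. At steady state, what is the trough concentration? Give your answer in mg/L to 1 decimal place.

1.3 mg/L

k = ln2/t½ = ln2/17 ≈ 0.040773 h⁻¹; fraction remaining f = e^(−kτ) = e^(−0.040773×57) ≈ 0.0979.
Accumulation ratio R = 1/(1 − f) ≈ 1/0.9021 ≈ 1.1085.
Single-dose peak C₀ = D/Vd = 1568/127 ≈ 12.346 mg/L.
Steady-state peak Cmax,ss = C₀·R ≈ 12.346 × 1.1085 ≈ 13.686 mg/L.
Steady-state trough Cmin,ss = Cmax,ss·f ≈ 13.686 × 0.0979 ≈ 1.340 mg/L.
Trough 1.3 mg/L vs MEC 1 mg/L: adequate.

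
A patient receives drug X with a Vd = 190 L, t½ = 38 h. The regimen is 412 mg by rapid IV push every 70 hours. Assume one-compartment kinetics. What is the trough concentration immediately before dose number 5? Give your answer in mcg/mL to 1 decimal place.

f = (1/2)^(τ/t½) = (1/2)^(70/38) ≈ 0.2789.
C₀ = D/Vd = 412/190 ≈ 2.168 mcg/mL.
Before the 5th dose, 4 doses have been given. Superposition: Cmin = C₀·(f + f² + … + f^4).
≈ 2.168 × (0.2789 + 0.0778 + 0.0217 + 0.0061) ≈ 2.168 × 0.3845 ≈ 0.834 mcg/mL.

0.8 mcg/mL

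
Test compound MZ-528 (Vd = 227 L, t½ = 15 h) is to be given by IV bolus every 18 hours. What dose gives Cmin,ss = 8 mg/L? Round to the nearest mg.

τ/t½ = 18/15 ≈ 1.2, so f = (1/2)^(18/15) ≈ 0.435275.
Cmin,ss = (D/Vd)·f/(1−f), so D = Cmin,ss·Vd·(1−f)/f.
D = 8 × 227 × (1−f)/f ≈ 8 × 227 × 1.29740 ≈ 2356.08 mg.

2356 mg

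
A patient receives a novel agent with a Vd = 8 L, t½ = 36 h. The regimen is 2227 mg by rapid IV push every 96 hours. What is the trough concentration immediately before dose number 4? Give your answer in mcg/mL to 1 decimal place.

f = (1/2)^(τ/t½) = (1/2)^(96/36) ≈ 0.1575.
C₀ = D/Vd = 2227/8 ≈ 278.375 mcg/mL.
Before the 4th dose, 3 doses have been given. Superposition: Cmin = C₀·(f + f² + … + f^3).
≈ 278.375 × (0.1575 + 0.0248 + 0.0039) ≈ 278.375 × 0.1862 ≈ 51.833 mcg/mL.

51.8 mcg/mL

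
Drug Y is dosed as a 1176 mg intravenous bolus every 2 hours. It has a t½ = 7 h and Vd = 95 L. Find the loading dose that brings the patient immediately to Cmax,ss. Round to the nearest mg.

f = (1/2)^(2/7) ≈ 0.820335; accumulation ratio R = 1/(1−f) ≈ 5.56591.
Loading dose to hit Cmax,ss on first dose: D_load = D_maint·R ≈ 1176 × 5.56591 ≈ 6545.51 mg.

6546 mg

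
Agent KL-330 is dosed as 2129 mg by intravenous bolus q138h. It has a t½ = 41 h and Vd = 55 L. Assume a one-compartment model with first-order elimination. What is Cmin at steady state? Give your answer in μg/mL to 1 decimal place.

τ/t½ = 138/41 ≈ 3.3659, so fraction remaining f = (1/2)^(138/41) ≈ 0.0970.
Accumulation ratio R = 1/(1 − f) ≈ 1/0.9030 ≈ 1.1074.
Each bolus raises the concentration by D/Vd = 2129/55 ≈ 38.709 μg/mL.
Steady-state peak Cmax,ss = C₀·R ≈ 38.709 × 1.1074 ≈ 42.866 μg/mL.
One interval later, Cmin,ss = Cmax,ss·e^(−kτ) ≈ 42.866 × 0.0970 ≈ 4.158 μg/mL.

4.2 μg/mL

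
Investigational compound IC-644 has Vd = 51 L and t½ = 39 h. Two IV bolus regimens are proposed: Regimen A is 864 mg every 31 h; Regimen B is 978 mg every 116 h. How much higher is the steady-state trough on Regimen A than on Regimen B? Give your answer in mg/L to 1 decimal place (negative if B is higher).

Regimen A: f = (1/2)^(31/39) ≈ 0.5764; Cmin,ss = (864/51)·f/(1−f) ≈ 23.052 mg/L.
Regimen B: f = (1/2)^(116/39) ≈ 0.1272; Cmin,ss = (978/51)·f/(1−f) ≈ 2.795 mg/L.
Difference ≈ 23.052 − 2.795 ≈ 20.257 mg/L.

20.3 mg/L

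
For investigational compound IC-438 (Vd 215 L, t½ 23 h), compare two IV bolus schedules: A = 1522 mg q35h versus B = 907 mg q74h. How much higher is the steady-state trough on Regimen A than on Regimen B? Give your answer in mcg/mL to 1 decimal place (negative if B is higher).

3.3 mcg/mL

Regimen A: f = (1/2)^(35/23) ≈ 0.3483; Cmin,ss = (1522/215)·f/(1−f) ≈ 3.783 mcg/mL.
Regimen B: f = (1/2)^(74/23) ≈ 0.1075; Cmin,ss = (907/215)·f/(1−f) ≈ 0.508 mcg/mL.
Difference ≈ 3.783 − 0.508 ≈ 3.275 mcg/mL.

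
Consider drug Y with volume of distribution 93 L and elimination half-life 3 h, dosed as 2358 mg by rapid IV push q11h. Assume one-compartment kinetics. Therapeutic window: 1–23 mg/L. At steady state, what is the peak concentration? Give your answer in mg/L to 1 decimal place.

27.5 mg/L

k = ln2/t½ = ln2/3 ≈ 0.231049 h⁻¹; fraction remaining f = e^(−kτ) = e^(−0.231049×11) ≈ 0.0787.
Accumulation ratio R = 1/(1 − f) ≈ 1/0.9213 ≈ 1.0854.
Single-dose peak C₀ = D/Vd = 2358/93 ≈ 25.355 mg/L.
Steady-state peak Cmax,ss = C₀·R ≈ 25.355 × 1.0854 ≈ 27.520 mg/L.
Peak 27.5 mg/L vs MTC 23 mg/L: exceeds toxic threshold.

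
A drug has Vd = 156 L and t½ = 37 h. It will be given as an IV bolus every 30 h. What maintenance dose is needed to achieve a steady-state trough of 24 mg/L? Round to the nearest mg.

2824 mg

τ/t½ = 30/37 ≈ 0.81081, so f = (1/2)^(30/37) ≈ 0.570061.
Cmin,ss = (D/Vd)·f/(1−f), so D = Cmin,ss·Vd·(1−f)/f.
D = 24 × 156 × (1−f)/f ≈ 24 × 156 × 0.75420 ≈ 2823.72 mg.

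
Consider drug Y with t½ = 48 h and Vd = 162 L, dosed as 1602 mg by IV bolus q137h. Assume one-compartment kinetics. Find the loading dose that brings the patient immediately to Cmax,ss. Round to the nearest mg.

1859 mg

f = (1/2)^(137/48) ≈ 0.138296; accumulation ratio R = 1/(1−f) ≈ 1.16049.
Loading dose to hit Cmax,ss on first dose: D_load = D_maint·R ≈ 1602 × 1.16049 ≈ 1859.10 mg.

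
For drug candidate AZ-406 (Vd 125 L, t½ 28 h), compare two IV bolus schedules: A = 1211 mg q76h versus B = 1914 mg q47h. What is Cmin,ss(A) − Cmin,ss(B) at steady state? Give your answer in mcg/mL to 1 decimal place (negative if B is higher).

Regimen A: f = (1/2)^(76/28) ≈ 0.1524; Cmin,ss = (1211/125)·f/(1−f) ≈ 1.742 mcg/mL.
Regimen B: f = (1/2)^(47/28) ≈ 0.3124; Cmin,ss = (1914/125)·f/(1−f) ≈ 6.957 mcg/mL.
Difference ≈ 1.742 − 6.957 ≈ -5.215 mcg/mL.

-5.2 mcg/mL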